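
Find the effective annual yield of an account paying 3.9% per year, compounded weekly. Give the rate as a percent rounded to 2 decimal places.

EAR = (1 + 3.9%/52)^52 − 1 = (1 + 0.00075)^52 − 1.
(1 + 0.00075)^52 ≈ 1.039755, so EAR ≈ 3.97553%.

3.98%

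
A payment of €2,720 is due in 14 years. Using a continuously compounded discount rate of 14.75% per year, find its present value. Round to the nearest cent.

P = A·e^(−rt) = 2,720·e^(−2.065).
e^(−2.065) ≈ 0.1268182906, so P ≈ 344.9458.

€344.95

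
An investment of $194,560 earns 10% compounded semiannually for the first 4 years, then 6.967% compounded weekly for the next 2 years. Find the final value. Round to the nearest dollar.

After 4 years at 10%: 194,560 × 1.47745544379 ≈ 287,453.7311.
Then 2 years at 6.967%: 287,453.7311 × 1.14940766859 ≈ 330,401.5229.

$330,402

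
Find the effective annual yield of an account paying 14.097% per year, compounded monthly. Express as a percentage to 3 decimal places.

15.044%

EAR = (1 + 14.097%/12)^12 − 1 = (1 + 0.0117475)^12 − 1.
(1 + 0.0117475)^12 ≈ 1.150445, so EAR ≈ 15.04445%.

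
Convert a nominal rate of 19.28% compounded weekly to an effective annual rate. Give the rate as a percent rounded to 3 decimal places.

EAR = (1 + 19.28%/52)^52 − 1 = (1 + 0.00370769)^52 − 1.
(1 + 0.00370769)^52 ≈ 1.212208, so EAR ≈ 21.22080%.

21.221%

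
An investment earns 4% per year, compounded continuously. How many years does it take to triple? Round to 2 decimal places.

e^(0.04t) = 3, so 0.04t = ln 3 ≈ 1.0986.
t ≈ 1.0986/0.04 ≈ 27.4653.

27.47 years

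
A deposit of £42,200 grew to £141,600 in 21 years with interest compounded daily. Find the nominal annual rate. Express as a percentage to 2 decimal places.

5.77%

(1 + r/365)^7665 = 141,600/42,200 = 3.35545.
1 + r/365 = 3.35545^(1/7665) ≈ 1.000158, so r/365 ≈ 0.000157949.
r ≈ 365·0.000157949 = 5.76515%.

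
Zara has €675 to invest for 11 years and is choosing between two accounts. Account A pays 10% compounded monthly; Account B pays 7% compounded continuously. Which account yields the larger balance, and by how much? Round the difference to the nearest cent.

Account A, by €560.75

Account A growth factor: (1 + 0.1/12)^132 ≈ 2.990504109; balance ≈ 2,018.5903.
Account B growth factor: e^(0.07·11) = e^0.77 ≈ 2.159766254; balance ≈ 1,457.8422.
Account A is larger by 560.7481.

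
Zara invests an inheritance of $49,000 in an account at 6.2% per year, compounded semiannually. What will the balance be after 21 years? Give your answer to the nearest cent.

$176,628.19

Periodic rate = 6.2%/2 = 0.031; periods = 2·21 = 42.
A = 49,000·(1 + 0.031)^42 ≈ 49,000·3.60465696714 ≈ 176,628.1914.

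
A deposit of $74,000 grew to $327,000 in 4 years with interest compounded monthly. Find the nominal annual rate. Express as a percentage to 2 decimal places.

37.73%

The 48-period growth factor is 327,000/74,000 = 4.41892.
r/12 = 4.41892^(1/48) − 1 ≈ 0.0314403, so r ≈ 12·0.0314403 = 37.72833%.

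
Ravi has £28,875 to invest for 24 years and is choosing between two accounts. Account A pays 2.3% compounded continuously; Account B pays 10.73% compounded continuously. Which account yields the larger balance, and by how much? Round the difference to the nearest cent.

A: e^(0.023·24) = e^0.552 ≈ 1.7367229927, so 28,875 × 1.7367229927 ≈ 50,147.8764.
B: e^(0.1073·24) = e^2.5752 ≈ 13.1339436846, so 28,875 × 13.1339436846 ≈ 379,242.6239.
Difference ≈ 329,094.7475 in favor of B.

Account B, by £329,094.75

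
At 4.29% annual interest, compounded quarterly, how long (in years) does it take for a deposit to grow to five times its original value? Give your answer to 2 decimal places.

37.72 years

(1 + 0.010725)^(4t) = 5.
4t = ln 5 / ln(1 + 0.010725) ≈ 1.6094/0.0106679 ≈ 150.8674.
t ≈ 37.7169.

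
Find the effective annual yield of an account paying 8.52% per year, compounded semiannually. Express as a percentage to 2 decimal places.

8.70%

EAR = (1 + 8.52%/2)^2 − 1 = (1 + 0.0426)^2 − 1.
(1 + 0.0426)^2 ≈ 1.087015, so EAR ≈ 8.70148%.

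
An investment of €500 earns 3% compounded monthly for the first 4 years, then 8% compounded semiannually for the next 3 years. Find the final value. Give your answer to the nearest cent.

€713.21

Phase 1: 500·(1 + 0.0025)^48 ≈ 563.6640.
Phase 2: 563.6640·(1 + 0.04)^6 ≈ 713.2148.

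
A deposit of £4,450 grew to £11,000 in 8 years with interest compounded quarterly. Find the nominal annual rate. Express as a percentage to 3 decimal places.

(1 + r/4)^32 = 11,000/4,450 = 2.47191.
1 + r/4 = 2.47191^(1/32) ≈ 1.028685, so r/4 ≈ 0.0286847.
r ≈ 4·0.0286847 = 11.47387%.

11.474%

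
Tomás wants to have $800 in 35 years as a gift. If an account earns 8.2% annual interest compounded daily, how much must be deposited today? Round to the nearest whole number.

Growth factor = (1 + 0.082/365)^12775 ≈ 17.6313341.
P = 800/17.6313341 ≈ 45.3738.

$45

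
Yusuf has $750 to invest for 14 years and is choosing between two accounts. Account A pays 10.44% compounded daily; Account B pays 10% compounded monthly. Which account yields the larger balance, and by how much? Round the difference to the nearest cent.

Account A, by $210.16

Account A growth factor: (1 + 0.1044/365)^5110 ≈ 4.311953333; balance ≈ 3,233.9650.
Account B growth factor: (1 + 0.1/12)^168 ≈ 4.03174334; balance ≈ 3,023.8075.
Account A is larger by 210.1575.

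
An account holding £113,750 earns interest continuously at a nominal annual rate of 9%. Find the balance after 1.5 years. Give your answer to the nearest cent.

£130,191.06

A = P·e^(rt) = 113,750·e^(0.09·1.5) = 113,750·e^0.135.
e^0.135 ≈ 1.14453678435, so A ≈ 130,191.0592.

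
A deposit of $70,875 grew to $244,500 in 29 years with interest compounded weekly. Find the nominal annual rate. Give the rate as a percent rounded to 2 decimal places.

4.27%

The 1508-period growth factor is 244,500/70,875 = 3.44974.
r/52 = 3.44974^(1/1508) − 1 ≈ 0.000821489, so r ≈ 52·0.000821489 = 4.27175%.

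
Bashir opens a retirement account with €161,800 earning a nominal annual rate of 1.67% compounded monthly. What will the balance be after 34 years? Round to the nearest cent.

Periodic rate = 1.67%/12 = 0.00139167; periods = 12·34 = 408.
A = 161,800·(1 + 0.0167/12)^408 ≈ 161,800·1.76368482681 ≈ 285,364.2050.

€285,364.20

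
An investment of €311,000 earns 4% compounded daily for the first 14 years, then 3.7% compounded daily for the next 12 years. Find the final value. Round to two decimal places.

€848,728.82

After 14 years at 4%: 311,000 × 1.75061878578 ≈ 544,442.4424.
Then 12 years at 3.7%: 544,442.4424 × 1.55889540604 ≈ 848,728.8223.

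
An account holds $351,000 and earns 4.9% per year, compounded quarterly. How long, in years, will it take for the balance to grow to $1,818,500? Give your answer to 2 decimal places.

(1 + 0.01225)^(4t) = 1,818,500/351,000 = 5.1809.
4t·ln(1 + 0.01225) = ln(5.1809); 4t = 1.645/0.0121756 ≈ 135.1050.
t ≈ 33.7762 years.

33.78 years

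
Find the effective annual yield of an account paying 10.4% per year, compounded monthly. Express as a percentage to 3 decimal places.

EAR = (1 + 10.4%/12)^12 − 1 = (1 + 0.00866667)^12 − 1.
(1 + 0.00866667)^12 ≈ 1.109103, so EAR ≈ 10.91034%.

10.910%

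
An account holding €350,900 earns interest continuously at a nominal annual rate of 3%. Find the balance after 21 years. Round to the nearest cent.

€658,853.55

A = P·e^(rt) = 350,900·e^(0.03·21) = 350,900·e^0.63.
e^0.63 ≈ 1.87761057926, so A ≈ 658,853.5523.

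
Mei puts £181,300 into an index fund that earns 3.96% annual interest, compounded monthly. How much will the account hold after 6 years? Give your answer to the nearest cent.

Growth factor = (1 + 0.0033)^72 ≈ 1.26770581292.
A ≈ 181,300 × 1.26770581292 ≈ 229,835.0639.

£229,835.06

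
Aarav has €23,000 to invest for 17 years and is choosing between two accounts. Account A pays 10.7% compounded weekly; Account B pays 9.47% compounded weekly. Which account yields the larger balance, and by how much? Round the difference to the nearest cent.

Account A growth factor: (1 + 0.107/52)^884 ≈ 6.1541773317; balance ≈ 141,546.0786.
Account B growth factor: (1 + 0.0947/52)^884 ≈ 4.99499214528; balance ≈ 114,884.8193.
Account A is larger by 26,661.2593.

Account A, by €26,661.26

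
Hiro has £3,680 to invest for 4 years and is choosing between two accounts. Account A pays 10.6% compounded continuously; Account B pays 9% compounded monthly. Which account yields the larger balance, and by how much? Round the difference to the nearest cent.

Account A growth factor: e^(0.106·4) = e^0.424 ≈ 1.528061594; balance ≈ 5,623.2667.
Account B growth factor: (1 + 0.0075)^48 ≈ 1.431405333; balance ≈ 5,267.5716.
Account A is larger by 355.6950.

Account A, by £355.70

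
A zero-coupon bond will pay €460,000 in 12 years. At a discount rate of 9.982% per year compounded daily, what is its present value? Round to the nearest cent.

€138,871.67

Growth factor = (1 + 0.09982/365)^4380 ≈ 3.31241071684.
P = 460,000/3.31241071684 ≈ 138,871.6676.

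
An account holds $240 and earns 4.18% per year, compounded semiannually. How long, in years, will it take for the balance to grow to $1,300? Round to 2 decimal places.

We need (1 + 0.0209)^(2t) = 5.4167, so 2t = ln 5.4167 / ln 1.0209 ≈ 81.6782.
t ≈ 81.6782/2 = 40.8391 years.

40.84 years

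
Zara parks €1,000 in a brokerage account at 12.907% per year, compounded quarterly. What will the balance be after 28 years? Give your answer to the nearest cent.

€35,053.59

Growth factor = (1 + 0.0322675)^112 ≈ 35.053587308.
A ≈ 1,000 × 35.053587308 ≈ 35,053.5873.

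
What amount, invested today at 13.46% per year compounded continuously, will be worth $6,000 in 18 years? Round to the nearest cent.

$532.04

P = A·e^(−rt) = 6,000·e^(−2.4228).
e^(−2.4228) ≈ 0.08867298518, so P ≈ 532.0379.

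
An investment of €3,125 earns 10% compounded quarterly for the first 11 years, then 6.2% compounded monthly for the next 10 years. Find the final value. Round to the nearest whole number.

€17,190

Phase 1: 3,125·(1 + 0.025)^44 ≈ 9,261.9002.
Phase 2: 9,261.9002·(1 + 0.062/12)^120 ≈ 17,189.7464.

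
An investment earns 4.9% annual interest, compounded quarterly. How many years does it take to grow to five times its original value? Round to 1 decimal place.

33.0 years

(1 + 0.01225)^(4t) = 5.
4t = ln 5 / ln(1 + 0.01225) ≈ 1.6094/0.0121756 ≈ 132.1858.
t ≈ 33.0464.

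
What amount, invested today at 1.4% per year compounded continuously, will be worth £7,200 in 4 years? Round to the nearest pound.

P = A·e^(−rt) = 7,200·e^(−0.056).
e^(−0.056) ≈ 0.9455391359, so P ≈ 6,807.8818.

£6,808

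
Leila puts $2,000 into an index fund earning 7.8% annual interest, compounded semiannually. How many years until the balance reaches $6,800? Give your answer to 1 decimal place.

(1 + 0.039)^(2t) = 6,800/2,000 = 3.4.
2t·ln(1 + 0.039) = ln(3.4); 2t = 1.2238/0.0382587 ≈ 31.9868.
t ≈ 15.9934 years.

16.0 years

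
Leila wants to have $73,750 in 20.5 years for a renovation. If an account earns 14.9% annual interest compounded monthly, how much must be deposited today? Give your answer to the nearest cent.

$3,543.05

Periodic rate = 14.9%/12 = 0.0124167; 246 periods.
P = 73,750/(1 + 0.149/12)^246 ≈ 73,750/20.815380755 ≈ 3,543.0531.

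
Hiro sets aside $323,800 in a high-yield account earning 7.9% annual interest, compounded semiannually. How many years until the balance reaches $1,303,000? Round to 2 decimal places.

17.97 years

We need (1 + 0.0395)^(2t) = 4.0241, so 2t = ln 4.0241 / ln 1.0395 ≈ 35.9397.
t ≈ 35.9397/2 = 17.9699 years.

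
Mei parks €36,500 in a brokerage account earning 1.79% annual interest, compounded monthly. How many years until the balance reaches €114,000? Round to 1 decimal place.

We need (1 + 0.00149167)^(12t) = 3.1233, so 12t = ln 3.1233 / ln 1.001492 ≈ 764.0684.
t ≈ 764.0684/12 = 63.6724 years.

63.7 years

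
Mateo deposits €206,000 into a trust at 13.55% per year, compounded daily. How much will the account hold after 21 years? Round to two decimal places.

€3,543,421.72

Growth factor = (1 + 0.1355/365)^7665 ≈ 17.20107632857.
A ≈ 206,000 × 17.20107632857 ≈ 3,543,421.7237.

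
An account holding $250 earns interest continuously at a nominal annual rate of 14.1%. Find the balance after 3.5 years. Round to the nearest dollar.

A = P·e^(rt) = 250·e^(0.141·3.5) = 250·e^0.4935.
e^0.4935 ≈ 1.63803934, so A ≈ 409.5098.

$410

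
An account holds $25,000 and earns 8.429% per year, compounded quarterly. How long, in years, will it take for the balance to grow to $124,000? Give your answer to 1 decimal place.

19.2 years

We need (1 + 0.0210725)^(4t) = 4.96, so 4t = ln 4.96 / ln 1.021073 ≈ 76.7930.
t ≈ 76.7930/4 = 19.1982 years.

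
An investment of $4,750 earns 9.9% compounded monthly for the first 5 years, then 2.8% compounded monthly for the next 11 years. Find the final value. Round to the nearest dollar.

$10,578

After 5 years at 9.9%: 4,750 × 1.637170237 ≈ 7,776.5586.
Then 11 years at 2.8%: 7,776.5586 × 1.3602128905 ≈ 10,577.7753.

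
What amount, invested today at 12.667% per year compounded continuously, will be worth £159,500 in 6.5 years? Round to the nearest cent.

£70,013.56

P = A·e^(−rt) = 159,500·e^(−0.823355).
e^(−0.823355) ≈ 0.43895648229, so P ≈ 70,013.5589.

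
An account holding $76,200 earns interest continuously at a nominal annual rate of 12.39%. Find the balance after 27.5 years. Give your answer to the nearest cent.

$2,299,878.24

A = P·e^(rt) = 76,200·e^(0.1239·27.5) = 76,200·e^3.40725.
e^3.40725 ≈ 30.18212917331, so A ≈ 2,299,878.2430.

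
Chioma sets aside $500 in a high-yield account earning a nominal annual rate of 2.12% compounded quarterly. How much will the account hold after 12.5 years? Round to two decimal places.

Growth factor = (1 + 0.0053)^50 ≈ 1.30251918.
A ≈ 500 × 1.30251918 ≈ 651.2596.

$651.26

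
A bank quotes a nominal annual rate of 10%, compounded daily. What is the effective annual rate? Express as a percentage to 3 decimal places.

EAR = (1 + 10%/365)^365 − 1 = (1 + 0.000273973)^365 − 1.
(1 + 0.000273973)^365 ≈ 1.105156, so EAR ≈ 10.51558%.

10.516%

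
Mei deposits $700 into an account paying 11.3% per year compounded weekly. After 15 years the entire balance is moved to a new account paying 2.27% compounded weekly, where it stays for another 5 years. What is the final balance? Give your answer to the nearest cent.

After 15 years at 11.3%: 700 × 5.436638685 ≈ 3,805.6471.
Then 5 years at 2.27%: 3,805.6471 × 1.120164146 ≈ 4,262.9494.

$4,262.95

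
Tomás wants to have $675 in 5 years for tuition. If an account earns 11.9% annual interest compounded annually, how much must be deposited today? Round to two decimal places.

$384.73

Growth factor = (1 + 0.119)^5 ≈ 1.75448812.
P = 675/1.75448812 ≈ 384.7276.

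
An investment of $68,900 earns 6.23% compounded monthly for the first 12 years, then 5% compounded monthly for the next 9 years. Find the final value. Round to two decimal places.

$227,553.94

After 12 years at 6.23%: 68,900 × 2.10784488866 ≈ 145,230.5128.
Then 9 years at 5%: 145,230.5128 × 1.56684664942 ≈ 227,553.9424.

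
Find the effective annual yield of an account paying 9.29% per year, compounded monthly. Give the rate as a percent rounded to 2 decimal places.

9.70%

EAR = (1 + 9.29%/12)^12 − 1 = (1 + 0.00774167)^12 − 1.
(1 + 0.00774167)^12 ≈ 1.096959, so EAR ≈ 9.69595%.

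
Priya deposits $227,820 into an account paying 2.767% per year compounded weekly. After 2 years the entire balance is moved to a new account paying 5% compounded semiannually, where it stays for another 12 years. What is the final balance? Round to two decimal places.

$435,503.93

After 2 years at 2.767%: 227,820 × 1.05688434379 ≈ 240,779.3912.
Then 12 years at 5%: 240,779.3912 × 1.80872594958 ≈ 435,503.9330.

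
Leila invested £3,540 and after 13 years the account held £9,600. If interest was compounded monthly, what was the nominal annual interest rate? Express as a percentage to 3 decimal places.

7.699%

(1 + r/12)^156 = 9,600/3,540 = 2.71186.
1 + r/12 = 2.71186^(1/156) ≈ 1.006416, so r/12 ≈ 0.0064156.
r ≈ 12·0.0064156 = 7.69872%.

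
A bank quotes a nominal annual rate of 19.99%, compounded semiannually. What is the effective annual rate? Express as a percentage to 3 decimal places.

20.989%

EAR = (1 + 19.99%/2)^2 − 1 = (1 + 0.09995)^2 − 1.
(1 + 0.09995)^2 ≈ 1.20989, so EAR ≈ 20.98900%.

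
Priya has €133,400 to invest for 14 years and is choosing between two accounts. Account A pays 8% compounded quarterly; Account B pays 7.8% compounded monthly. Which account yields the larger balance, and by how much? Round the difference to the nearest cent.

A: (1 + 0.02)^56 ≈ 3.03116528648, so 133,400 × 3.03116528648 ≈ 404,357.4492.
B: (1 + 0.0065)^168 ≈ 2.96971593784, so 133,400 × 2.96971593784 ≈ 396,160.1061.
Difference ≈ 8,197.3431 in favor of A.

Account A, by €8,197.34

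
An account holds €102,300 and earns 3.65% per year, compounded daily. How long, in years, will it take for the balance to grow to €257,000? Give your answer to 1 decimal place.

25.2 years

(1 + 0.0001)^(365t) = 257,000/102,300 = 2.5122.
365t·ln(1 + 0.0001) = ln(2.5122); 365t = 0.92117/9.9995e-05 ≈ 9212.1247.
t ≈ 25.2387 years.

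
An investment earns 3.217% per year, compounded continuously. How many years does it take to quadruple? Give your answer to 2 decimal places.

e^(0.03217t) = 4, so 0.03217t = ln 4 ≈ 1.3863.
t ≈ 1.3863/0.03217 ≈ 43.0928.

43.09 years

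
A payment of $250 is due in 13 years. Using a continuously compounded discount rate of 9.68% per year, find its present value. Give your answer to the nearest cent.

$71.03

P = A·e^(−rt) = 250·e^(−1.2584).
e^(−1.2584) ≈ 0.284108236, so P ≈ 71.0271.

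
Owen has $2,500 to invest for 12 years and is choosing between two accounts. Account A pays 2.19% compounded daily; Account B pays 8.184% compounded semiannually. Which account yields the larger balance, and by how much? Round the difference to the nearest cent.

Account B, by $3,294.31

Account A growth factor: (1 + 0.00006)^4380 ≈ 1.300556326; balance ≈ 3,251.3908.
Account B growth factor: (1 + 0.04092)^24 ≈ 2.618282321; balance ≈ 6,545.7058.
Account B is larger by 3,294.3150.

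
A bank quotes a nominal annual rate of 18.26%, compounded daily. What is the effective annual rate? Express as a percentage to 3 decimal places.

20.028%

EAR = (1 + 18.26%/365)^365 − 1 = (1 + 0.000500274)^365 − 1.
(1 + 0.000500274)^365 ≈ 1.200279, so EAR ≈ 20.02794%.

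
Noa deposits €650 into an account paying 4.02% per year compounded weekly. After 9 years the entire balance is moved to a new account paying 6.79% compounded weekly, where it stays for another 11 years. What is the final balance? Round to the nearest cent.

After 9 years at 4.02%: 650 × 1.435711037 ≈ 933.2122.
Then 11 years at 6.79%: 933.2122 × 2.109419486 ≈ 1,968.5359.

€1,968.54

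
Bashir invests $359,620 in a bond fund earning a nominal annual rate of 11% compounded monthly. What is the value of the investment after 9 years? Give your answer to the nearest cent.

Growth factor = (1 + 0.11/12)^108 ≈ 2.67912444071.
A ≈ 359,620 × 2.67912444071 ≈ 963,466.7314.

$963,466.73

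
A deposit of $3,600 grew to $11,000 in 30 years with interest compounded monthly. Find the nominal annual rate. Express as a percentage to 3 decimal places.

(1 + r/12)^360 = 11,000/3,600 = 3.05556.
1 + r/12 = 3.05556^(1/360) ≈ 1.003107, so r/12 ≈ 0.00310749.
r ≈ 12·0.00310749 = 3.72899%.

3.729%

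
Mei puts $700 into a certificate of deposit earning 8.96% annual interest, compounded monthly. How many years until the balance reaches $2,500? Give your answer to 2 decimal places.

(1 + 0.00746667)^(12t) = 2,500/700 = 3.5714.
12t·ln(1 + 0.00746667) = ln(3.5714); 12t = 1.273/0.00743893 ≈ 171.1222.
t ≈ 14.2602 years.

14.26 years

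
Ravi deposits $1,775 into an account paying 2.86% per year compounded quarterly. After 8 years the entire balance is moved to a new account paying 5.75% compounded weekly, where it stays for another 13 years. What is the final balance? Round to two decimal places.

Phase 1: 1,775·(1 + 0.00715)^32 ≈ 2,229.5201.
Phase 2: 2,229.5201·(1 + 0.0575/52)^676 ≈ 4,706.1651.

$4,706.17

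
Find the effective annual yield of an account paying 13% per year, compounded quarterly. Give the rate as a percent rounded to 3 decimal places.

13.648%

EAR = (1 + 13%/4)^4 − 1 = (1 + 0.0325)^4 − 1.
(1 + 0.0325)^4 ≈ 1.136476, so EAR ≈ 13.64759%.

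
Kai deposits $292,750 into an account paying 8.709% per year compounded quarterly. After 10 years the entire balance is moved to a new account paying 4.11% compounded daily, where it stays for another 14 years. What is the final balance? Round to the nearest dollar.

$1,231,812

Phase 1: 292,750·(1 + 0.0217725)^40 ≈ 692,891.6051.
Phase 2: 692,891.6051·(1 + 0.0411/365)^5110 ≈ 1,231,811.5621.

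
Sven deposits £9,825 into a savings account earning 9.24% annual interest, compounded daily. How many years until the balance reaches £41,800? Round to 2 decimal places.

(1 + 0.000253151)^(365t) = 41,800/9,825 = 4.2545.
365t·ln(1 + 0.000253151) = ln(4.2545); 365t = 1.448/0.000253119 ≈ 5720.5038.
t ≈ 15.6726 years.

15.67 years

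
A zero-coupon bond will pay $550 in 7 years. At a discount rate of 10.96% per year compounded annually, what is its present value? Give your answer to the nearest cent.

$265.58

Annual rate = 10.96% = 0.1096; 7 periods.
P = 550/(1 + 0.1096)^7 ≈ 550/2.07092865 ≈ 265.5813.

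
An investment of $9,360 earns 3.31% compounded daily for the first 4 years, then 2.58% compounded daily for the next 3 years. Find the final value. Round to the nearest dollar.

$11,545

After 4 years at 3.31%: 9,360 × 1.1415580011 ≈ 10,684.9829.
Then 3 years at 2.58%: 10,684.9829 × 1.0804712241 ≈ 11,544.8165.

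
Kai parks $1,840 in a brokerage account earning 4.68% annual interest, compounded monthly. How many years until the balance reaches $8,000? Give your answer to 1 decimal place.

31.5 years

We need (1 + 0.0039)^(12t) = 4.3478, so 12t = ln 4.3478 / ln 1.0039 ≈ 377.5744.
t ≈ 377.5744/12 = 31.4645 years.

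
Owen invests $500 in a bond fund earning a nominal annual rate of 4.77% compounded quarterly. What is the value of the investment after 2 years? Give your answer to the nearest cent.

$549.74

Growth factor = (1 + 0.011925)^8 ≈ 1.09947815.
A ≈ 500 × 1.09947815 ≈ 549.7391.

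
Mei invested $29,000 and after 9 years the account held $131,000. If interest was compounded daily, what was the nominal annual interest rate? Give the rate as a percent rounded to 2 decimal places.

16.76%

The 3285-period growth factor is 131,000/29,000 = 4.51724.
r/365 = 4.51724^(1/3285) − 1 ≈ 0.000459132, so r ≈ 365·0.000459132 = 16.75831%.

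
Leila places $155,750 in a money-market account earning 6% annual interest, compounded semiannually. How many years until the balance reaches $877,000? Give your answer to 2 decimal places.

29.23 years

(1 + 0.03)^(2t) = 877,000/155,750 = 5.6308.
2t·ln(1 + 0.03) = ln(5.6308); 2t = 1.7283/0.0295588 ≈ 58.4684.
t ≈ 29.2342 years.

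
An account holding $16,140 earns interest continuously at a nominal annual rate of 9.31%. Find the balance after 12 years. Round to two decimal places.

A = P·e^(rt) = 16,140·e^(0.0931·12) = 16,140·e^1.1172.
e^1.1172 ≈ 3.0562846145, so A ≈ 49,328.4337.

$49,328.43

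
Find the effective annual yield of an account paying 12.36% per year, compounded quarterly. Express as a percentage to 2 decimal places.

12.94%

EAR = (1 + 12.36%/4)^4 − 1 = (1 + 0.0309)^4 − 1.
(1 + 0.0309)^4 ≈ 1.129448, so EAR ≈ 12.94478%.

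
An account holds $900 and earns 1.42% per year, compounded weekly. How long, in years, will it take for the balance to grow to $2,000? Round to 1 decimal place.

(1 + 0.000273077)^(52t) = 2,000/900 = 2.2222.
52t·ln(1 + 0.000273077) = ln(2.2222); 52t = 0.79851/0.00027304 ≈ 2924.5119.
t ≈ 56.2406 years.

56.2 years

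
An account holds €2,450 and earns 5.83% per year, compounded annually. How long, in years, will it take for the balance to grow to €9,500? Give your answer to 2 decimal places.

We need (1 + 0.0583)^t = 3.8776, so t = ln 3.8776 / ln 1.0583 ≈ 23.9166.

23.92 years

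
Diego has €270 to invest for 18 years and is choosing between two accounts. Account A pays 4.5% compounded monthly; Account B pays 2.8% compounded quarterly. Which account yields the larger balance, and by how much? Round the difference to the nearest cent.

A: (1 + 0.00375)^216 ≈ 2.24450507, so 270 × 2.24450507 ≈ 606.0164.
B: (1 + 0.007)^72 ≈ 1.65242547, so 270 × 1.65242547 ≈ 446.1549.
Difference ≈ 159.8615 in favor of A.

Account A, by €159.86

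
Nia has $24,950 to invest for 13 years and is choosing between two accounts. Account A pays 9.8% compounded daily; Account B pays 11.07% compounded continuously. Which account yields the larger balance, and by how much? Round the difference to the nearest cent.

Account B, by $16,027.52

Account A growth factor: (1 + 0.098/365)^4745 ≈ 3.5745132051; balance ≈ 89,184.1045.
Account B growth factor: e^(0.1107·13) = e^1.4391 ≈ 4.21689889963; balance ≈ 105,211.6275.
Account B is larger by 16,027.5231.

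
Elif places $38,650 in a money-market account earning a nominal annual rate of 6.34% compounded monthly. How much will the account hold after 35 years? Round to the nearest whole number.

Periodic rate = 6.34%/12 = 0.00528333; periods = 12·35 = 420.
A = 38,650·(1 + 0.0634/12)^420 ≈ 38,650·9.14455579354 ≈ 353,437.0814.

$353,437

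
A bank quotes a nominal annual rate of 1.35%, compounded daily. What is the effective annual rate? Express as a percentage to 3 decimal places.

One year is 365 periods at 0.0000369863 each: (1 + 0.0000369863)^365 ≈ 1.013591.
EAR = 1.013591 − 1 ≈ 1.35913%.

1.359%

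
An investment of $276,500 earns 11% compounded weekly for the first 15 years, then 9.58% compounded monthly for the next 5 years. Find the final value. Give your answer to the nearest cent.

$2,315,929.03

Phase 1: 276,500·(1 + 0.11/52)^780 ≈ 1,437,223.0395.
Phase 2: 1,437,223.0395·(1 + 0.0958/12)^60 ≈ 2,315,929.0261.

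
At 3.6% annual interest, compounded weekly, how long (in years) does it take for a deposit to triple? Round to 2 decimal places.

(1 + 0.000692308)^(52t) = 3.
52t = ln 3 / ln(1 + 0.000692308) ≈ 1.0986/0.000692068 ≈ 1587.4337.
t ≈ 30.5276.

30.53 years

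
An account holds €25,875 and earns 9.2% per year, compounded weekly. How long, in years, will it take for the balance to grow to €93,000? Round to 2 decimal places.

13.92 years

(1 + 0.00176923)^(52t) = 93,000/25,875 = 3.5942.
52t·ln(1 + 0.00176923) = ln(3.5942); 52t = 1.2793/0.00176767 ≈ 723.7347.
t ≈ 13.9180 years.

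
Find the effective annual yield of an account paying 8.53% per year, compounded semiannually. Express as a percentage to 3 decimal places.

8.712%

EAR = (1 + 8.53%/2)^2 − 1 = (1 + 0.04265)^2 − 1.
(1 + 0.04265)^2 ≈ 1.087119, so EAR ≈ 8.71190%.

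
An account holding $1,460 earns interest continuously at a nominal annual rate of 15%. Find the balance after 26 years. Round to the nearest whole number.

A = P·e^(rt) = 1,460·e^(0.15·26) = 1,460·e^3.9.
e^3.9 ≈ 49.402449106, so A ≈ 72,127.5757.

$72,128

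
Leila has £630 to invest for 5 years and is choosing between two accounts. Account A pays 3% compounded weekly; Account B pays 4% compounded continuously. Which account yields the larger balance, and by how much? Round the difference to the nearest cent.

Account A growth factor: (1 + 0.03/52)^260 ≈ 1.16178399; balance ≈ 731.9239.
Account B growth factor: e^(0.04·5) = e^0.2 ≈ 1.22140276; balance ≈ 769.4837.
Account B is larger by 37.5598.

Account B, by £37.56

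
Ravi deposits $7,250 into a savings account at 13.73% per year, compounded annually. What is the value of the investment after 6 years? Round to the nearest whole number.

Growth factor = (1 + 0.1373)^6 ≈ 2.1639650133.
A ≈ 7,250 × 2.1639650133 ≈ 15,688.7463.

$15,689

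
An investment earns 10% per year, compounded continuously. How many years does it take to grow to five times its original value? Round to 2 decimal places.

16.09 years

e^(0.1t) = 5, so 0.1t = ln 5 ≈ 1.6094.
t ≈ 1.6094/0.1 ≈ 16.0944.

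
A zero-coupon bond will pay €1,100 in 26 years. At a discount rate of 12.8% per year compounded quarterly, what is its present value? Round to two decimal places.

Growth factor = (1 + 0.032)^104 ≈ 26.4660128.
P = 1,100/26.4660128 ≈ 41.5627.

€41.56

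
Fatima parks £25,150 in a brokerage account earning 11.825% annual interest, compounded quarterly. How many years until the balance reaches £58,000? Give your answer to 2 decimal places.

We need (1 + 0.0295625)^(4t) = 2.3062, so 4t = ln 2.3062 / ln 1.029562 ≈ 28.6808.
t ≈ 28.6808/4 = 7.1702 years.

7.17 years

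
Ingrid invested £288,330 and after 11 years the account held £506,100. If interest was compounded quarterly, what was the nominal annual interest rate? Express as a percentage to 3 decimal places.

The 44-period growth factor is 506,100/288,330 = 1.75528.
r/4 = 1.75528^(1/44) − 1 ≈ 0.0128691, so r ≈ 4·0.0128691 = 5.14765%.

5.148%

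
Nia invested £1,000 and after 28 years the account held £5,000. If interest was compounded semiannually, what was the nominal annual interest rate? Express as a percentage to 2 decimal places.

5.83%

(1 + r/2)^56 = 5,000/1,000 = 5.
1 + r/2 = 5^(1/56) ≈ 1.029157, so r/2 ≈ 0.0291569.
r ≈ 2·0.0291569 = 5.83139%.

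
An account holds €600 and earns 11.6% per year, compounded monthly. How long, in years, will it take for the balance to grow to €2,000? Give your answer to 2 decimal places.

We need (1 + 0.00966667)^(12t) = 3.3333, so 12t = ln 3.3333 / ln 1.009667 ≈ 125.1499.
t ≈ 125.1499/12 = 10.4292 years.

10.43 years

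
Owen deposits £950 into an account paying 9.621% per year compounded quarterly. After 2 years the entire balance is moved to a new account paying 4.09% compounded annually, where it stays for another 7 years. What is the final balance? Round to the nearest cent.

£1,521.12

After 2 years at 9.621%: 950 × 1.209421757 ≈ 1,148.9507.
Then 7 years at 4.09%: 1,148.9507 × 1.323924014 ≈ 1,521.1234.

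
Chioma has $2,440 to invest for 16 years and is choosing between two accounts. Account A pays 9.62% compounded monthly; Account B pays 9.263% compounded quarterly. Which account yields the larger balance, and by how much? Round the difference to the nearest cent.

Account A, by $741.82

Account A growth factor: (1 + 0.0962/12)^192 ≈ 4.6323446767; balance ≈ 11,302.9210.
Account B growth factor: (1 + 0.0231575)^64 ≈ 4.3283213162; balance ≈ 10,561.1040.
Account A is larger by 741.8170.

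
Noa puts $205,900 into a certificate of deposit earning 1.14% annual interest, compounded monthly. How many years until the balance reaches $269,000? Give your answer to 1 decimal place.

23.5 years

(1 + 0.00095)^(12t) = 269,000/205,900 = 1.3065.
12t·ln(1 + 0.00095) = ln(1.3065); 12t = 0.26732/0.000949549 ≈ 281.5239.
t ≈ 23.4603 years.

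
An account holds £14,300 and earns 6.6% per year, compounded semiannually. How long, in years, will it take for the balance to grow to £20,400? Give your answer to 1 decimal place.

We need (1 + 0.033)^(2t) = 1.4266, so 2t = ln 1.4266 / ln 1.033 ≈ 10.9426.
t ≈ 10.9426/2 = 5.4713 years.

5.5 years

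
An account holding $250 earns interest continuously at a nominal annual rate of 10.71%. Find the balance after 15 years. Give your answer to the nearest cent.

$1,246.33

A = P·e^(rt) = 250·e^(0.1071·15) = 250·e^1.6065.
e^1.6065 ≈ 4.985331995, so A ≈ 1,246.3330.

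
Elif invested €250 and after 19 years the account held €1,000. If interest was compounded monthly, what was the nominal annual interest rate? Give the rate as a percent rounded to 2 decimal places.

7.32%

The 228-period growth factor is 1,000/250 = 4.
r/12 = 4^(1/228) − 1 ≈ 0.00609876, so r ≈ 12·0.00609876 = 7.31851%.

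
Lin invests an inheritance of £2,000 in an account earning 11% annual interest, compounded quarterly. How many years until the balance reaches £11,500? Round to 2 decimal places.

We need (1 + 0.0275)^(4t) = 5.75, so 4t = ln 5.75 / ln 1.0275 ≈ 64.4779.
t ≈ 64.4779/4 = 16.1195 years.

16.12 years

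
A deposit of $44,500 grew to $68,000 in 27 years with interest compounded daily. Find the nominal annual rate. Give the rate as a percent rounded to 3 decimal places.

The 9855-period growth factor is 68,000/44,500 = 1.52809.
r/365 = 1.52809^(1/9855) − 1 ≈ 0.0000430267, so r ≈ 365·0.0000430267 = 1.57047%.

1.570%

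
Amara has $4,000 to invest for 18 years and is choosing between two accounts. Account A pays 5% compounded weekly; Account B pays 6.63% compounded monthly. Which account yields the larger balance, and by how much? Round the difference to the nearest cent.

Account B, by $3,315.68

A: (1 + 0.05/52)^936 ≈ 2.458539771, so 4,000 × 2.458539771 ≈ 9,834.1591.
B: (1 + 0.005525)^216 ≈ 3.2874603135, so 4,000 × 3.2874603135 ≈ 13,149.8413.
Difference ≈ 3,315.6822 in favor of B.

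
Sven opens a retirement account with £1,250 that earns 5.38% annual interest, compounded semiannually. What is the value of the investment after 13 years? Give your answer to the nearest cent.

Periodic rate = 5.38%/2 = 0.0269; periods = 2·13 = 26.
A = 1,250·(1 + 0.0269)^26 ≈ 1,250·1.994031434 ≈ 2,492.5393.

£2,492.54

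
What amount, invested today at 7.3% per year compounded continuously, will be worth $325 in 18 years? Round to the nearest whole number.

$87

P = A·e^(−rt) = 325·e^(−1.314).
e^(−1.314) ≈ 0.268742932, so P ≈ 87.3415.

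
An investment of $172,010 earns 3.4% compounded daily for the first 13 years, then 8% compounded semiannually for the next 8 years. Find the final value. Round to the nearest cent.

Phase 1: 172,010·(1 + 0.034/365)^4745 ≈ 267,610.3567.
Phase 2: 267,610.3567·(1 + 0.04)^16 ≈ 501,229.1792.

$501,229.18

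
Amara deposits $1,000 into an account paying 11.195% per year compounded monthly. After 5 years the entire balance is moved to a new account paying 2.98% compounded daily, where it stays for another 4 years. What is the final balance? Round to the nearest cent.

Phase 1: 1,000·(1 + 0.11195/12)^60 ≈ 1,745.6991.
Phase 2: 1,745.6991·(1 + 0.0298/365)^1460 ≈ 1,966.6867.

$1,966.69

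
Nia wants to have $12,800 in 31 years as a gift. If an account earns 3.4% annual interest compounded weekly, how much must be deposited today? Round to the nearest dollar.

Periodic rate = 3.4%/52 = 0.000653846; 1612 periods.
P = 12,800/(1 + 0.034/52)^1612 ≈ 12,800/2.8681165879 ≈ 4,462.8590.

$4,463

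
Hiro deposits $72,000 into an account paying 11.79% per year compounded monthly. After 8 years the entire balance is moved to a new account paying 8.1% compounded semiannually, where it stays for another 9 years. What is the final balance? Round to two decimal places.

After 8 years at 11.79%: 72,000 × 2.55639140678 ≈ 184,060.1813.
Then 9 years at 8.1%: 184,060.1813 × 2.0434194454 ≈ 376,112.1536.

$376,112.15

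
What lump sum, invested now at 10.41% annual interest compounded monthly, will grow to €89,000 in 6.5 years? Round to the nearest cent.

€45,372.42

Periodic rate = 10.41%/12 = 0.008675; 78 periods.
P = 89,000/(1 + 0.008675)^78 ≈ 89,000/1.9615439542 ≈ 45,372.4220.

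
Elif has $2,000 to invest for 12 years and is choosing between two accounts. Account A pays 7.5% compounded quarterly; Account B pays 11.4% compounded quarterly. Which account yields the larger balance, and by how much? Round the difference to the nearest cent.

Account B, by $2,827.75

Account A growth factor: (1 + 0.01875)^48 ≈ 2.439191196; balance ≈ 4,878.3824.
Account B growth factor: (1 + 0.0285)^48 ≈ 3.853063882; balance ≈ 7,706.1278.
Account B is larger by 2,827.7454.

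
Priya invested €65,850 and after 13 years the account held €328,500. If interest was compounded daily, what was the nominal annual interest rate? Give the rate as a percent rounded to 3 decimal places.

The 4745-period growth factor is 328,500/65,850 = 4.98861.
r/365 = 4.98861^(1/4745) − 1 ≈ 0.000338763, so r ≈ 365·0.000338763 = 12.36484%.

12.365%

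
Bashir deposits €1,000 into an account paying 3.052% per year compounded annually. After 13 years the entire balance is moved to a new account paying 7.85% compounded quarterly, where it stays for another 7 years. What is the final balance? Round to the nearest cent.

After 13 years at 3.052%: 1,000 × 1.478201106 ≈ 1,478.2011.
Then 7 years at 7.85%: 1,478.2011 × 1.723190568 ≈ 2,547.2222.

€2,547.22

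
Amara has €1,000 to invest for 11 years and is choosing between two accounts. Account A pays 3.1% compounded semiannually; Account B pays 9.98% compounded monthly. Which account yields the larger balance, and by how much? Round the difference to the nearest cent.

Account B, by €1,581.31

A: (1 + 0.0155)^22 ≈ 1.402679372, so 1,000 × 1.402679372 ≈ 1,402.6794.
B: (1 + 0.0998/12)^132 ≈ 2.983986432, so 1,000 × 2.983986432 ≈ 2,983.9864.
Difference ≈ 1,581.3071 in favor of B.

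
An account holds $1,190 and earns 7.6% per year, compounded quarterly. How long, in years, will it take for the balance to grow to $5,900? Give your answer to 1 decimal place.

21.3 years

(1 + 0.019)^(4t) = 5,900/1,190 = 4.958.
4t·ln(1 + 0.019) = ln(4.958); 4t = 1.601/0.0188218 ≈ 85.0611.
t ≈ 21.2653 years.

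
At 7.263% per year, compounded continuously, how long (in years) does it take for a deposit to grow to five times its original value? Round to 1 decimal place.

22.2 years

e^(0.07263t) = 5, so 0.07263t = ln 5 ≈ 1.6094.
t ≈ 1.6094/0.07263 ≈ 22.1594.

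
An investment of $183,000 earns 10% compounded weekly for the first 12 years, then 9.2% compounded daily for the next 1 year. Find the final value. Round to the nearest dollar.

$665,356

After 12 years at 10%: 183,000 × 3.31629312657 ≈ 606,881.6422.
Then 1 years at 9.2%: 606,881.6422 × 1.09635211247 ≈ 665,355.9704.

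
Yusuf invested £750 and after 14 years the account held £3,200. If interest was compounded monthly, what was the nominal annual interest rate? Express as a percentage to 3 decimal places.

10.408%

The 168-period growth factor is 3,200/750 = 4.26667.
r/12 = 4.26667^(1/168) − 1 ≈ 0.00867331, so r ≈ 12·0.00867331 = 10.40797%.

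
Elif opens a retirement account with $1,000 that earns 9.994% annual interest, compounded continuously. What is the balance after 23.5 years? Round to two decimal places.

$10,470.80

A = P·e^(rt) = 1,000·e^(0.09994·23.5) = 1,000·e^2.34859.
e^2.34859 ≈ 10.47079549, so A ≈ 10,470.7955.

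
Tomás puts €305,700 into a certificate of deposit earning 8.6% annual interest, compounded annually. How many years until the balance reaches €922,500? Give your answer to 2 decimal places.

13.39 years

(1 + 0.086)^t = 922,500/305,700 = 3.0177.
t·ln(1 + 0.086) = ln(3.0177); t = 1.1045/0.0825012 ≈ 13.3875.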